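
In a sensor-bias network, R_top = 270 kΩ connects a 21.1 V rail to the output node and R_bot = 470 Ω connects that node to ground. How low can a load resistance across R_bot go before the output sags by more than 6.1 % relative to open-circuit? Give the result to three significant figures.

R_L(min) ≈ 7.22 kΩ

Output resistance R_th = R_top‖R_bot = (270000 × 470)/270500 = 469.2 Ω.
The fractional drop is R_th/(R_th + R_L); requiring this ≤ 0.0610 gives R_L ≥ R_th(1/0.0610 − 1) = 469.2 × 15.39 = 7.22 kΩ.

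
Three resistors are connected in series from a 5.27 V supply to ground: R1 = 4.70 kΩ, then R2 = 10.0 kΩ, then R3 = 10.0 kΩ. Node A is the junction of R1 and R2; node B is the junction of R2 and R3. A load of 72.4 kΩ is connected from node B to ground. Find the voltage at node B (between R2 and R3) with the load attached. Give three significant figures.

V ≈ 1.97 V

At node B, R3 is in parallel with the load: R3‖R_L = 8.786 kΩ.
Below node A the resistance is R2 + (R3‖R_L) = 18.79 kΩ, so V_A = 5.27 × 18.79/23.49 = 4.215 V.
Then V_B = V_A × (R3‖R_L)/(R2 + R3‖R_L) = 4.215 × 8.786/18.79 = 1.97 V.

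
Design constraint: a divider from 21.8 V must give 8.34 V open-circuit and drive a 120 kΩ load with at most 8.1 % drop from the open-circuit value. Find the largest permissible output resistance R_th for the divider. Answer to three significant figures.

R_th ≤ 10.6 kΩ

Loading drop = R_th/(R_th + R_L) ≤ 0.0810, so R_th ≤ R_L · ε/(1−ε) = 120 kΩ × 0.0810/0.9190 = 10.6 kΩ.
(Any R1, R2 with R2/(R1+R2) = 0.383 and R1‖R2 ≤ 10.6 kΩ will meet the spec.)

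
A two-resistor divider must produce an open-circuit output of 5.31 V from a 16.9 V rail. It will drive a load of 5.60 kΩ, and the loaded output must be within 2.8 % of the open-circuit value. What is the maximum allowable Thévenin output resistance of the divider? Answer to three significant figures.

R_th ≤ 161 Ω

Loading drop = R_th/(R_th + R_L) ≤ 0.0280, so R_th ≤ R_L · ε/(1−ε) = 5.60 kΩ × 0.0280/0.9720 = 161 Ω.
(Any R1, R2 with R2/(R1+R2) = 0.314 and R1‖R2 ≤ 161 Ω will meet the spec.)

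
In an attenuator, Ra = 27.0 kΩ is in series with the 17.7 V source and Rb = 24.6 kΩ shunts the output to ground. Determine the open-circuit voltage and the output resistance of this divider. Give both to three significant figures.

V_th is the open-circuit tap voltage: 17.7 × 24.6/(27.0 + 24.6) = 8.44 V.
With the supply zeroed, Ra and Rb appear in parallel from the tap: R_th = Ra‖Rb = (27.0 × 24.6)/51.60 = 12.9 kΩ.

V_th = 8.44 V, R_th = 12.9 kΩ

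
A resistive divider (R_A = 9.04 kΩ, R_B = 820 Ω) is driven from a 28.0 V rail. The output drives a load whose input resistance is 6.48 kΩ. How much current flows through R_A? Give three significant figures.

R_B‖R_L = 727.9 Ω, so the source sees R_A + R_B‖R_L = 9768 Ω.
I = 28.0 V / 9768 Ω = 2.87 mA.

I ≈ 2.87 mA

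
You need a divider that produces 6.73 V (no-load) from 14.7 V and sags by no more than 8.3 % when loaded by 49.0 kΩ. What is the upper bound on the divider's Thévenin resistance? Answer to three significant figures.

Loading drop = R_th/(R_th + R_L) ≤ 0.0830, so R_th ≤ R_L · ε/(1−ε) = 49.0 kΩ × 0.0830/0.9170 = 4.44 kΩ.

R_th ≤ 4.44 kΩ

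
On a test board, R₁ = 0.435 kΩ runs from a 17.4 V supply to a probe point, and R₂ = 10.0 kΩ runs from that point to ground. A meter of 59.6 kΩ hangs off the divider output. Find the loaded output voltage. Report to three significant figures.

V_out ≈ 16.6 V

The load sits in parallel with R₂: R₂‖R_L = (10000 × 59600) / (10000 + 59600) = 8563 Ω.
V_out = 17.4 × 8563 / (435 + 8563) = 17.4 × 8563/8998 = 16.6 V.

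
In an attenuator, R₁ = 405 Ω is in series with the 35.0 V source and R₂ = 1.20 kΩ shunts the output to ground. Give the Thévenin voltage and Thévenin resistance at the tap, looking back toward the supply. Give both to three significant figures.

V_th = 26.2 V, R_th = 303 Ω

V_th is the open-circuit tap voltage: 35.0 × 1200/(405 + 1200) = 26.2 V.
With the supply zeroed, R₁ and R₂ appear in parallel from the tap: R_th = R₁‖R₂ = (405 × 1200)/1605 = 303 Ω.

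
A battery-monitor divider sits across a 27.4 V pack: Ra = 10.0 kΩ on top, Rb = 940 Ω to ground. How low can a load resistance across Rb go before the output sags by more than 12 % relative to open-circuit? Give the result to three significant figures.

R_L(min) ≈ 6.30 kΩ

Output resistance R_th = Ra‖Rb = (10000 × 940)/10940 = 859.2 Ω.
The fractional drop is R_th/(R_th + R_L); requiring this ≤ 0.120 gives R_L ≥ R_th(1/0.120 − 1) = 859.2 × 7.333 = 6.30 kΩ.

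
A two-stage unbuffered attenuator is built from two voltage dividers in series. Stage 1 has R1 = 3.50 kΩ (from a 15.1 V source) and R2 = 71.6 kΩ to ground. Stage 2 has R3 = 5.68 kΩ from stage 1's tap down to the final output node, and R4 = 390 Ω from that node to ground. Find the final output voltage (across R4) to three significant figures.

V_out ≈ 0.597 V

Stage 2 presents R3+R4 = 6070 Ω as a load on stage 1's tap.
Stage 1's lower leg becomes R2‖(R3+R4) = 5596 Ω, so V_mid = 15.1 × 5596/9096 = 9.290 V.
Stage 2 is itself unloaded: V_out = V_mid × R4/(R3+R4) = 9.290 × 390/6070 = 0.597 V.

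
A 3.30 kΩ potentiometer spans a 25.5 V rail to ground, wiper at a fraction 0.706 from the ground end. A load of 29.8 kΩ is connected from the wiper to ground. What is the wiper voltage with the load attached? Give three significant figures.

V ≈ 17.6 V

The wiper splits the pot into (1−α)R = 970.2 Ω above and αR = 2330 Ω below.
Lower section ‖ load = 2161 Ω.
V_wiper = 25.5 × 2161/(970.2 + 2161) = 17.6 V.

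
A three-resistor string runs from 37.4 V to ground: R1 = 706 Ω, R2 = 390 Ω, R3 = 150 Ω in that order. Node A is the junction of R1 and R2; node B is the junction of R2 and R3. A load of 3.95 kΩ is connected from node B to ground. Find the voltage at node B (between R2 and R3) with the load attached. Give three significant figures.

V ≈ 4.36 V

At node B, R3 is in parallel with the load: R3‖R_L = 144.5 Ω.
Below node A the resistance is R2 + (R3‖R_L) = 534.5 Ω, so V_A = 37.4 × 534.5/1241 = 16.11 V.
Then V_B = V_A × (R3‖R_L)/(R2 + R3‖R_L) = 16.11 × 144.5/534.5 = 4.36 V.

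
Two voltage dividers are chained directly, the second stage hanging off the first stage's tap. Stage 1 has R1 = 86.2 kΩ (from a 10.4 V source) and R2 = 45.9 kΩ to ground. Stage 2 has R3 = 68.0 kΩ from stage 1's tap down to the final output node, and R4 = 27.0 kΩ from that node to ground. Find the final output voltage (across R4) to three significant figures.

V_out ≈ 0.781 V

Stage 2 presents R3+R4 = 95.00 kΩ as a load on stage 1's tap.
Stage 1's lower leg becomes R2‖(R3+R4) = 30.95 kΩ, so V_mid = 10.4 × 30.95/117.1 = 2.747 V.
Stage 2 is itself unloaded: V_out = V_mid × R4/(R3+R4) = 2.747 × 27.0/95.00 = 0.781 V.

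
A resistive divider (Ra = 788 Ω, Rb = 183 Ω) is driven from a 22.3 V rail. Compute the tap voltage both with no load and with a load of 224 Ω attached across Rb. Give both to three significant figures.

Open-circuit: V = 22.3 × 183/(788 + 183) = 4.20 V.
With the load, Rb becomes Rb‖R_L = 100.7 Ω, so V = 22.3 × 100.7/888.7 = 2.53 V.

Unloaded: 4.20 V; loaded: 2.53 V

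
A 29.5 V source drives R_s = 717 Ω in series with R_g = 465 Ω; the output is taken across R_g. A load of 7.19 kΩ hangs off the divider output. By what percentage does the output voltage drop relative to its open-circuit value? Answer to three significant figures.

3.77 %

The divider's output (Thévenin) resistance is R_s‖R_g = 282.1 Ω.
Fractional drop under load = R_th/(R_th + R_L) = 282.1 / (282.1 + 7190) = 0.03775.
So the output falls by 3.77 %.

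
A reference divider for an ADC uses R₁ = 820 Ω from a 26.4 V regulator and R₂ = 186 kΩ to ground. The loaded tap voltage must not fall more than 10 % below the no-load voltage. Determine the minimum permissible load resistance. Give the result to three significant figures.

Output resistance R_th = R₁‖R₂ = (820 × 186000)/186800 = 816.4 Ω.
The fractional drop is R_th/(R_th + R_L); requiring this ≤ 0.100 gives R_L ≥ R_th(1/0.100 − 1) = 816.4 × 9.000 = 7.35 kΩ.

R_L(min) ≈ 7.35 kΩ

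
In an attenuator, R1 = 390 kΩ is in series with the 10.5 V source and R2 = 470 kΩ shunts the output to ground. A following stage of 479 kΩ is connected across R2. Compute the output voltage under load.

V_out ≈ 3.97 V

The load sits in parallel with R2: R2‖R_L = (470 × 479) / (470 + 479) = 237.2 kΩ.
V_out = 10.5 × 237.2 / (390 + 237.2) = 10.5 × 237.2/627.2 = 3.97 V.
(Unloaded it would have been 5.74 V.)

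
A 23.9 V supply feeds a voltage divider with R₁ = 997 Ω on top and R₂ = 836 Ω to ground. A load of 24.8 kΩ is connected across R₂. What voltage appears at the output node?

The load sits in parallel with R₂: R₂‖R_L = (836 × 24800) / (836 + 24800) = 808.7 Ω.
V_out = 23.9 × 808.7 / (997 + 808.7) = 23.9 × 808.7/1806 = 10.7 V.

V_out ≈ 10.7 V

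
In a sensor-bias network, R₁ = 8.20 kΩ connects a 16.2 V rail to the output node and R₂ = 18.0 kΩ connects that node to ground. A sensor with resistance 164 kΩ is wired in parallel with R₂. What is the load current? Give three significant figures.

I_L ≈ 0.0656 mA

R₂‖R_L = 16.22 kΩ; V_out = 16.2 × 16.22/24.42 = 10.76 V.
I_L = V_out / R_L = 10.76 / 164 kΩ = 0.0656 mA.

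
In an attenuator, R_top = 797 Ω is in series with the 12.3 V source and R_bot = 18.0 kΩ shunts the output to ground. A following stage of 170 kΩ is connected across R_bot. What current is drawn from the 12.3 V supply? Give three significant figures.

R_bot‖R_L = 16280 Ω, so the source sees R_top + R_bot‖R_L = 17070 Ω.
I = 12.3 V / 17070 Ω = 0.720 mA.

I ≈ 0.720 mA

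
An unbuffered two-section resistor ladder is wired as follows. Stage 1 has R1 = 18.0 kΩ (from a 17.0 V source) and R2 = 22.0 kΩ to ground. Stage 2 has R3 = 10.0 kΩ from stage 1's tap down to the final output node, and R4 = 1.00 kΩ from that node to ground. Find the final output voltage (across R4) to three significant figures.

Stage 2 presents R3+R4 = 11.00 kΩ as a load on stage 1's tap.
Stage 1's lower leg becomes R2‖(R3+R4) = 7.333 kΩ, so V_mid = 17.0 × 7.333/25.33 = 4.921 V.
Stage 2 is itself unloaded: V_out = V_mid × R4/(R3+R4) = 4.921 × 1.00/11.00 = 0.447 V.

V_out ≈ 0.447 V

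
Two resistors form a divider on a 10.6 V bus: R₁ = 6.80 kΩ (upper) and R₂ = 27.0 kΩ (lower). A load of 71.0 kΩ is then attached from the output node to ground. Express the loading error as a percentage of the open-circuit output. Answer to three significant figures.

The divider's output (Thévenin) resistance is R₁‖R₂ = 5.432 kΩ.
Fractional drop under load = R_th/(R_th + R_L) = 5.432 / (5.432 + 71.0) = 0.07107.
So the output falls by 7.11 %.

7.11 %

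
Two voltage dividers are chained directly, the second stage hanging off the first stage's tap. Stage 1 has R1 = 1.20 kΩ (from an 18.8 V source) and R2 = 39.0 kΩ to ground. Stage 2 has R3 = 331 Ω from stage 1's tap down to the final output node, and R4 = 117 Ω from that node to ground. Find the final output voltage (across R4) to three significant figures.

Stage 2 presents R3+R4 = 448.0 Ω as a load on stage 1's tap.
Stage 1's lower leg becomes R2‖(R3+R4) = 442.9 Ω, so V_mid = 18.8 × 442.9/1643 = 5.068 V.
Stage 2 is itself unloaded: V_out = V_mid × R4/(R3+R4) = 5.068 × 117/448.0 = 1.32 V.

V_out ≈ 1.32 V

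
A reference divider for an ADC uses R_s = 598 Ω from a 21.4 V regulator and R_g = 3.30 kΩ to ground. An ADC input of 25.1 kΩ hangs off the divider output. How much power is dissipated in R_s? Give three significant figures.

Total resistance from the source is R_s + (R_g‖R_L) = 3515 Ω, so I = 21.4/3515 Ω = 6.089 mA.
P = I²·R_s = (6.089 mA)² × 598 Ω = 22.2 mW.

P ≈ 22.2 mW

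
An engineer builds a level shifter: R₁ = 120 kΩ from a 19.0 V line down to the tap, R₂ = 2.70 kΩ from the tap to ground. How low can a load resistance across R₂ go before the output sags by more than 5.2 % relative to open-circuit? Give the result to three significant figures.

R_L(min) ≈ 48.1 kΩ

Output resistance R_th = R₁‖R₂ = (120 × 2.70)/122.7 = 2.641 kΩ.
The fractional drop is R_th/(R_th + R_L); requiring this ≤ 0.0520 gives R_L ≥ R_th(1/0.0520 − 1) = 2.641 × 18.23 = 48.1 kΩ.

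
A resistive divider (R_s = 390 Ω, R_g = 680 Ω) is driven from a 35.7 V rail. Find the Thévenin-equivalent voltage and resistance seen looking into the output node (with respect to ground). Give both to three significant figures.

V_th = 22.7 V, R_th = 248 Ω

V_th is the open-circuit tap voltage: 35.7 × 680/(390 + 680) = 22.7 V.
With the supply zeroed, R_s and R_g appear in parallel from the tap: R_th = R_s‖R_g = (390 × 680)/1070 = 248 Ω.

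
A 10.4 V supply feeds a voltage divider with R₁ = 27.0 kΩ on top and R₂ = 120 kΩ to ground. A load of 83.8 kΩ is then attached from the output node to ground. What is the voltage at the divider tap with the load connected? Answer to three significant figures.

V_out ≈ 6.72 V

The load sits in parallel with R₂: R₂‖R_L = (120 × 83.8) / (120 + 83.8) = 49.34 kΩ.
V_out = 10.4 × 49.34 / (27.0 + 49.34) = 10.4 × 49.34/76.34 = 6.72 V.
(Unloaded it would have been 8.49 V.)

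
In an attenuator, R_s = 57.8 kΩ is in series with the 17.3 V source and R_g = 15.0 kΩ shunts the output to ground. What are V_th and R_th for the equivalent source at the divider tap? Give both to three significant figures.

V_th is the open-circuit tap voltage: 17.3 × 15.0/(57.8 + 15.0) = 3.56 V.
With the supply zeroed, R_s and R_g appear in parallel from the tap: R_th = R_s‖R_g = (57.8 × 15.0)/72.80 = 11.9 kΩ.

V_th = 3.56 V, R_th = 11.9 kΩ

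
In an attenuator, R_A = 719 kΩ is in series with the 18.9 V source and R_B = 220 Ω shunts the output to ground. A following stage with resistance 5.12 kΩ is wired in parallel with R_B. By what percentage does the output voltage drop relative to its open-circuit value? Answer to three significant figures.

The divider's output (Thévenin) resistance is R_A‖R_B = 219.9 Ω.
Fractional drop under load = R_th/(R_th + R_L) = 219.9 / (219.9 + 5120) = 0.04119.
So the output falls by 4.12 %.

4.12 %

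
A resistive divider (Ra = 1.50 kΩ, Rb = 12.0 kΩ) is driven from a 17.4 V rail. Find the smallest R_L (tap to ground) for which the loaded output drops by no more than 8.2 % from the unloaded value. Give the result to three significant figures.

Output resistance R_th = Ra‖Rb = (1.50 × 12.0)/13.50 = 1.333 kΩ.
The fractional drop is R_th/(R_th + R_L); requiring this ≤ 0.0820 gives R_L ≥ R_th(1/0.0820 − 1) = 1.333 × 11.20 = 14.9 kΩ.

R_L(min) ≈ 14.9 kΩ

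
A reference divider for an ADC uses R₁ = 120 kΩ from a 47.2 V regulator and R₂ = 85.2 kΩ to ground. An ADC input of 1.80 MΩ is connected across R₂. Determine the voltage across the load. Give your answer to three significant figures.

The load sits in parallel with R₂: R₂‖R_L = (85.2 × 1800) / (85.2 + 1800) = 81.35 kΩ.
V_out = 47.2 × 81.35 / (120 + 81.35) = 47.2 × 81.35/201.3 = 19.1 V.

V_out ≈ 19.1 V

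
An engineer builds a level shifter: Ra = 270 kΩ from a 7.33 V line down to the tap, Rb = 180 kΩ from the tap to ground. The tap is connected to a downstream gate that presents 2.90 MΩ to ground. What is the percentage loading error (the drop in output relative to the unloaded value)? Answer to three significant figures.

The divider's output (Thévenin) resistance is Ra‖Rb = 108.0 kΩ.
Fractional drop under load = R_th/(R_th + R_L) = 108.0 / (108.0 + 2900) = 0.03590.
So the output falls by 3.59 %.

3.59 %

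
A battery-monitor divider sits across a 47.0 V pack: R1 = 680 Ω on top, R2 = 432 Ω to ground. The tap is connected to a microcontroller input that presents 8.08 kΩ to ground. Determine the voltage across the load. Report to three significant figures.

The load sits in parallel with R2: R2‖R_L = (432 × 8080) / (432 + 8080) = 410.1 Ω.
V_out = 47.0 × 410.1 / (680 + 410.1) = 47.0 × 410.1/1090 = 17.7 V.

V_out ≈ 17.7 V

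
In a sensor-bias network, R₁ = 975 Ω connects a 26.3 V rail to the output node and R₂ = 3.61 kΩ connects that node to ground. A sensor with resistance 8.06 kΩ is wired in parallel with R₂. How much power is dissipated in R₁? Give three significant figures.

P ≈ 56.1 mW

Total resistance from the source is R₁ + (R₂‖R_L) = 3468 Ω, so I = 26.3/3468 Ω = 7.583 mA.
P = I²·R₁ = (7.583 mA)² × 975 Ω = 56.1 mW.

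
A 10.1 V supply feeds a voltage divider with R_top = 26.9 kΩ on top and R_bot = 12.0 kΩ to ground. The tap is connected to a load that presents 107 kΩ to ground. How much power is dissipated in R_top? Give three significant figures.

Total resistance from the source is R_top + (R_bot‖R_L) = 37.69 kΩ, so I = 10.1/37.69 kΩ = 0.2680 mA.
P = I²·R_top = (0.2680 mA)² × 26.9 kΩ = 1.93 mW.

P ≈ 1.93 mW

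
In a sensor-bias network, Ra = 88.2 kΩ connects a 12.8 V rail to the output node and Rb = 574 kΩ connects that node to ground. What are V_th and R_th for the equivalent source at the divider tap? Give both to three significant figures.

V_th = 11.1 V, R_th = 76.5 kΩ

V_th is the open-circuit tap voltage: 12.8 × 574/(88.2 + 574) = 11.1 V.
With the supply zeroed, Ra and Rb appear in parallel from the tap: R_th = Ra‖Rb = (88.2 × 574)/662.2 = 76.5 kΩ.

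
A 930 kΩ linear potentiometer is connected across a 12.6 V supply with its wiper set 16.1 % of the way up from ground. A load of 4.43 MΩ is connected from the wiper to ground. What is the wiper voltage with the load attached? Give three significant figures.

V ≈ 1.97 V

The wiper splits the pot into (1−α)R = 780.3 kΩ above and αR = 149.7 kΩ below.
Lower section ‖ load = 144.8 kΩ.
V_wiper = 12.6 × 144.8/(780.3 + 144.8) = 1.97 V.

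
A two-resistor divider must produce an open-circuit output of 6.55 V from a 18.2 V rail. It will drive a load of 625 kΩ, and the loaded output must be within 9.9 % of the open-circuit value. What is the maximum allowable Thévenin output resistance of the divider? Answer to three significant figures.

Loading drop = R_th/(R_th + R_L) ≤ 0.0990, so R_th ≤ R_L · ε/(1−ε) = 625 kΩ × 0.0990/0.9010 = 68.7 kΩ.
(Any R1, R2 with R2/(R1+R2) = 0.360 and R1‖R2 ≤ 68.7 kΩ will meet the spec.)

R_th ≤ 68.7 kΩ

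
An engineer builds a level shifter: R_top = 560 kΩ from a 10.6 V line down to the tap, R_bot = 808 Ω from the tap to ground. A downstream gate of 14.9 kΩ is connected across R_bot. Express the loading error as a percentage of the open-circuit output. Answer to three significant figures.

The divider's output (Thévenin) resistance is R_top‖R_bot = 806.8 Ω.
Fractional drop under load = R_th/(R_th + R_L) = 806.8 / (806.8 + 14900) = 0.05137.
So the output falls by 5.14 %.

5.14 %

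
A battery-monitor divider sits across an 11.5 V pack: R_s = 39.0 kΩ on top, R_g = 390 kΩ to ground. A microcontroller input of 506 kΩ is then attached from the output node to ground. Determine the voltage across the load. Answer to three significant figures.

V_out ≈ 9.77 V

The load sits in parallel with R_g: R_g‖R_L = (390 × 506) / (390 + 506) = 220.2 kΩ.
V_out = 11.5 × 220.2 / (39.0 + 220.2) = 11.5 × 220.2/259.2 = 9.77 V.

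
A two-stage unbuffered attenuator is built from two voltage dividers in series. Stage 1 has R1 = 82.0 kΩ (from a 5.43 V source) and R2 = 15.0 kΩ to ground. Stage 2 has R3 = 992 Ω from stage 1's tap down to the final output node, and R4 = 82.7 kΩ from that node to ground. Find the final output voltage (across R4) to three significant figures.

Stage 2 presents R3+R4 = 83690 Ω as a load on stage 1's tap.
Stage 1's lower leg becomes R2‖(R3+R4) = 12720 Ω, so V_mid = 5.43 × 12720/94720 = 0.7292 V.
Stage 2 is itself unloaded: V_out = V_mid × R4/(R3+R4) = 0.7292 × 82700/83690 = 0.721 V.

V_out ≈ 0.721 V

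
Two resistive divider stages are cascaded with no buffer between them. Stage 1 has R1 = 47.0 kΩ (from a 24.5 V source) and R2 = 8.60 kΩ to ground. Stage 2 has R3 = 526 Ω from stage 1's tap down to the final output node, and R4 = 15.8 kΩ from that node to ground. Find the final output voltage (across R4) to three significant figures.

V_out ≈ 2.54 V

Stage 2 presents R3+R4 = 16330 Ω as a load on stage 1's tap.
Stage 1's lower leg becomes R2‖(R3+R4) = 5633 Ω, so V_mid = 24.5 × 5633/52630 = 2.622 V.
Stage 2 is itself unloaded: V_out = V_mid × R4/(R3+R4) = 2.622 × 15800/16330 = 2.54 V.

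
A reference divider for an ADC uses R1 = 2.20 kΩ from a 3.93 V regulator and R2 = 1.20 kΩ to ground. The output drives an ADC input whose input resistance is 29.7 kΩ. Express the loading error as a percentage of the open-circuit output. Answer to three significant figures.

The divider's output (Thévenin) resistance is R1‖R2 = 0.7765 kΩ.
Fractional drop under load = R_th/(R_th + R_L) = 0.7765 / (0.7765 + 29.7) = 0.02548.
So the output falls by 2.55 %.

2.55 %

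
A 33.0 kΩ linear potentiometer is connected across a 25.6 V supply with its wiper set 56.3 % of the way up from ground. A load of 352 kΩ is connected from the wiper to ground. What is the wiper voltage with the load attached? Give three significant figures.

V ≈ 14.1 V

The wiper splits the pot into (1−α)R = 14.42 kΩ above and αR = 18.58 kΩ below.
Lower section ‖ load = 17.65 kΩ.
V_wiper = 25.6 × 17.65/(14.42 + 17.65) = 14.1 V.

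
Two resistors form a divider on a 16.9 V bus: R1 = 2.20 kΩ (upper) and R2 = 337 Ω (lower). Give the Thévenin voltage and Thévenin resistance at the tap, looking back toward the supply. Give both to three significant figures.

V_th is the open-circuit tap voltage: 16.9 × 337/(2200 + 337) = 2.24 V.
With the supply zeroed, R1 and R2 appear in parallel from the tap: R_th = R1‖R2 = (2200 × 337)/2537 = 292 Ω.

V_th = 2.24 V, R_th = 292 Ω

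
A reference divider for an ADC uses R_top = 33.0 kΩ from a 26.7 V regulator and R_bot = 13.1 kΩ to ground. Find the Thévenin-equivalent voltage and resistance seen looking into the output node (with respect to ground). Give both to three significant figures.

V_th = 7.59 V, R_th = 9.38 kΩ

V_th is the open-circuit tap voltage: 26.7 × 13.1/(33.0 + 13.1) = 7.59 V.
With the supply zeroed, R_top and R_bot appear in parallel from the tap: R_th = R_top‖R_bot = (33.0 × 13.1)/46.10 = 9.38 kΩ.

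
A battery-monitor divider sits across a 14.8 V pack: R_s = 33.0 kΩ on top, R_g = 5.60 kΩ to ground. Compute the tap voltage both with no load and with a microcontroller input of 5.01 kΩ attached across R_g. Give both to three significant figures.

Open-circuit: V = 14.8 × 5.60/(33.0 + 5.60) = 2.15 V.
With the load, R_g becomes R_g‖R_L = 2.644 kΩ, so V = 14.8 × 2.644/35.64 = 1.10 V.

Unloaded: 2.15 V; loaded: 1.10 V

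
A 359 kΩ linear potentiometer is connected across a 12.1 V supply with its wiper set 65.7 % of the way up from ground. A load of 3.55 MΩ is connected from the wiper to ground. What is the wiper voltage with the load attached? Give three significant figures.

V ≈ 7.77 V

The wiper splits the pot into (1−α)R = 123.1 kΩ above and αR = 235.9 kΩ below.
Lower section ‖ load = 221.2 kΩ.
V_wiper = 12.1 × 221.2/(123.1 + 221.2) = 7.77 V.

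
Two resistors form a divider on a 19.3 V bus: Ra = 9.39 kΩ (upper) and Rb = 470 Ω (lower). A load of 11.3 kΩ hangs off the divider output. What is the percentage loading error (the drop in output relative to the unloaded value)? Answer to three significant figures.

3.81 %

The divider's output (Thévenin) resistance is Ra‖Rb = 447.6 Ω.
Fractional drop under load = R_th/(R_th + R_L) = 447.6 / (447.6 + 11300) = 0.03810.
So the output falls by 3.81 %.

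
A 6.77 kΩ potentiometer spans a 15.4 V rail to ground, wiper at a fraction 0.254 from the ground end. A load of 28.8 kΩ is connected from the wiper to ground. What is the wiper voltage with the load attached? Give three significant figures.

The wiper splits the pot into (1−α)R = 5.050 kΩ above and αR = 1.720 kΩ below.
Lower section ‖ load = 1.623 kΩ.
V_wiper = 15.4 × 1.623/(5.050 + 1.623) = 3.74 V.

V ≈ 3.74 V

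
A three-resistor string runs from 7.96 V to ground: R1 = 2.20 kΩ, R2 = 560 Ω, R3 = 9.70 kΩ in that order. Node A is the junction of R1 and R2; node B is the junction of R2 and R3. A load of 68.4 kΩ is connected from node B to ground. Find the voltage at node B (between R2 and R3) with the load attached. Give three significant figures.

V ≈ 6.01 V

At node B, R3 is in parallel with the load: R3‖R_L = 8495 Ω.
Below node A the resistance is R2 + (R3‖R_L) = 9055 Ω, so V_A = 7.96 × 9055/11260 = 6.404 V.
Then V_B = V_A × (R3‖R_L)/(R2 + R3‖R_L) = 6.404 × 8495/9055 = 6.01 V.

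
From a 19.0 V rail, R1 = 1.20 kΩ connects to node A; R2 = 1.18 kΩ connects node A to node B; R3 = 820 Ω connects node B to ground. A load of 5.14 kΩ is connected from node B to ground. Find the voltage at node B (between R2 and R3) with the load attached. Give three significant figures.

V ≈ 4.35 V

At node B, R3 is in parallel with the load: R3‖R_L = 707.2 Ω.
Below node A the resistance is R2 + (R3‖R_L) = 1887 Ω, so V_A = 19.0 × 1887/3087 = 11.61 V.
Then V_B = V_A × (R3‖R_L)/(R2 + R3‖R_L) = 11.61 × 707.2/1887 = 4.35 V.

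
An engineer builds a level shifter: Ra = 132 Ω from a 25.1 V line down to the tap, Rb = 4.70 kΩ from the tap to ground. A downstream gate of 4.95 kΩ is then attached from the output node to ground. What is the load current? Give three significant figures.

Rb‖R_L = 2411 Ω; V_out = 25.1 × 2411/2543 = 23.80 V.
I_L = V_out / R_L = 23.80 / 4.95 kΩ = 4.81 mA.

I_L ≈ 4.81 mA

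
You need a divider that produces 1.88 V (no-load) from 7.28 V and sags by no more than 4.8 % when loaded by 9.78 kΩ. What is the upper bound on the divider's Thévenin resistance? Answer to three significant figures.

R_th ≤ 493 Ω

Loading drop = R_th/(R_th + R_L) ≤ 0.0480, so R_th ≤ R_L · ε/(1−ε) = 9.78 kΩ × 0.0480/0.9520 = 493 Ω.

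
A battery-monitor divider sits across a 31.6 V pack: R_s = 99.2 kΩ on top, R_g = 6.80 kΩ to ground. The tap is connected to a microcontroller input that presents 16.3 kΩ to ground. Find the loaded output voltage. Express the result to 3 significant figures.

The load sits in parallel with R_g: R_g‖R_L = (6.80 × 16.3) / (6.80 + 16.3) = 4.798 kΩ.
V_out = 31.6 × 4.798 / (99.2 + 4.798) = 31.6 × 4.798/104.0 = 1.46 V.
(Unloaded it would have been 2.03 V.)

V_out ≈ 1.46 V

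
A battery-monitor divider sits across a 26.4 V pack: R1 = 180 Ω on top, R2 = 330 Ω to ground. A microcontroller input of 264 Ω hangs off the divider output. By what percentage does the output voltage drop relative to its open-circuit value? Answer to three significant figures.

30.6 %

Unloaded V = 26.4 × 330/510.0 = 17.08 V.
Loaded: R2‖R_L = 146.7 Ω, giving V = 26.4 × 146.7/326.7 = 11.85 V.
Drop = (17.08 − 11.85) / 17.08 = 30.6 %.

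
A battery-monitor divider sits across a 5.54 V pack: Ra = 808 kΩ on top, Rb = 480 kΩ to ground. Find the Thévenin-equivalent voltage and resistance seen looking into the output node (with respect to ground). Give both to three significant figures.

V_th = 2.06 V, R_th = 301 kΩ

V_th is the open-circuit tap voltage: 5.54 × 480/(808 + 480) = 2.06 V.
With the supply zeroed, Ra and Rb appear in parallel from the tap: R_th = Ra‖Rb = (808 × 480)/1288 = 301 kΩ.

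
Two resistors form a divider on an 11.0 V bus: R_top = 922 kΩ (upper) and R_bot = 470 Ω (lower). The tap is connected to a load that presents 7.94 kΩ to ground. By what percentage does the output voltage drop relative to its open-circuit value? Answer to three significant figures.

The divider's output (Thévenin) resistance is R_top‖R_bot = 469.8 Ω.
Fractional drop under load = R_th/(R_th + R_L) = 469.8 / (469.8 + 7940) = 0.05586.
So the output falls by 5.59 %.

5.59 %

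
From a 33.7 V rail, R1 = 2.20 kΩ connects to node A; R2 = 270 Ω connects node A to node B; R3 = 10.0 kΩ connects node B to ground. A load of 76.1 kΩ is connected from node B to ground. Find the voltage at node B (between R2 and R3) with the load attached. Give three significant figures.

V ≈ 26.3 V

At node B, R3 is in parallel with the load: R3‖R_L = 8839 Ω.
Below node A the resistance is R2 + (R3‖R_L) = 9109 Ω, so V_A = 33.7 × 9109/11310 = 27.14 V.
Then V_B = V_A × (R3‖R_L)/(R2 + R3‖R_L) = 27.14 × 8839/9109 = 26.3 V.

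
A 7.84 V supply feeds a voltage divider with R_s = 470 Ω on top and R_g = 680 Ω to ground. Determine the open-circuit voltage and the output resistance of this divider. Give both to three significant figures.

V_th is the open-circuit tap voltage: 7.84 × 680/(470 + 680) = 4.64 V.
With the supply zeroed, R_s and R_g appear in parallel from the tap: R_th = R_s‖R_g = (470 × 680)/1150 = 278 Ω.

V_th = 4.64 V, R_th = 278 Ω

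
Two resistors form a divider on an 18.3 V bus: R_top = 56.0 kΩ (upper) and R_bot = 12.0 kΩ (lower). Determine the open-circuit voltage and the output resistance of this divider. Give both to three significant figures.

V_th is the open-circuit tap voltage: 18.3 × 12.0/(56.0 + 12.0) = 3.23 V.
With the supply zeroed, R_top and R_bot appear in parallel from the tap: R_th = R_top‖R_bot = (56.0 × 12.0)/68.00 = 9.88 kΩ.

V_th = 3.23 V, R_th = 9.88 kΩ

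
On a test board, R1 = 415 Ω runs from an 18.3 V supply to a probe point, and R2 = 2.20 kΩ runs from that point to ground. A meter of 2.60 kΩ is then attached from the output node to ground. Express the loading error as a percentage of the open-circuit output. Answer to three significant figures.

Unloaded V = 18.3 × 2200/2615 = 15.396 V.
Loaded: R2‖R_L = 1192 Ω, giving V = 18.3 × 1192/1607 = 13.573 V.
Drop = (15.396 − 13.573) / 15.396 = 11.8 %.

11.8 %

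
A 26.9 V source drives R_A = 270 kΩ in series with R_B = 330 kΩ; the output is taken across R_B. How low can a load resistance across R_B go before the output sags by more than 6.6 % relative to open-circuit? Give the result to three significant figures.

R_L(min) ≈ 2.10 MΩ

Output resistance R_th = R_A‖R_B = (270 × 330)/600.0 = 148.5 kΩ.
The fractional drop is R_th/(R_th + R_L); requiring this ≤ 0.0660 gives R_L ≥ R_th(1/0.0660 − 1) = 148.5 × 14.15 = 2.10 MΩ.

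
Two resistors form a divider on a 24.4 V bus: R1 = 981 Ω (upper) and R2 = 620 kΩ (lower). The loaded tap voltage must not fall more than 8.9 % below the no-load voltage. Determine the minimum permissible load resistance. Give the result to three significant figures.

R_L(min) ≈ 10.0 kΩ

Output resistance R_th = R1‖R2 = (981 × 620000)/621000 = 979.5 Ω.
The fractional drop is R_th/(R_th + R_L); requiring this ≤ 0.0890 gives R_L ≥ R_th(1/0.0890 − 1) = 979.5 × 10.24 = 10.0 kΩ.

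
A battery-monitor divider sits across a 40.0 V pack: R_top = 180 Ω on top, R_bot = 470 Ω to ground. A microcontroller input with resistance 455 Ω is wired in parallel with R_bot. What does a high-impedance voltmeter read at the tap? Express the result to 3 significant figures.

V_out ≈ 22.5 V

The load sits in parallel with R_bot: R_bot‖R_L = (470 × 455) / (470 + 455) = 231.2 Ω.
V_out = 40.0 × 231.2 / (180 + 231.2) = 40.0 × 231.2/411.2 = 22.5 V.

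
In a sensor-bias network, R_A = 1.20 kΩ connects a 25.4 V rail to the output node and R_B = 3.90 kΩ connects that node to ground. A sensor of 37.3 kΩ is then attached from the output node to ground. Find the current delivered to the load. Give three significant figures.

R_B‖R_L = 3.531 kΩ; V_out = 25.4 × 3.531/4.731 = 18.96 V.
I_L = V_out / R_L = 18.96 / 37.3 kΩ = 0.508 mA.

I_L ≈ 0.508 mA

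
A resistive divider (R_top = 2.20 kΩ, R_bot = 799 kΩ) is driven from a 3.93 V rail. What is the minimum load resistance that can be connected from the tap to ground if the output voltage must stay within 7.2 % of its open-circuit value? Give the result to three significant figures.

Output resistance R_th = R_top‖R_bot = (2.20 × 799)/801.2 = 2.194 kΩ.
The fractional drop is R_th/(R_th + R_L); requiring this ≤ 0.0720 gives R_L ≥ R_th(1/0.0720 − 1) = 2.194 × 12.89 = 28.3 kΩ.

R_L(min) ≈ 28.3 kΩ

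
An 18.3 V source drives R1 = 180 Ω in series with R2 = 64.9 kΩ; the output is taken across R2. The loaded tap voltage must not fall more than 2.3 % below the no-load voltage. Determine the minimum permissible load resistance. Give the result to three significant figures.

Output resistance R_th = R1‖R2 = (180 × 64900)/65080 = 179.5 Ω.
The fractional drop is R_th/(R_th + R_L); requiring this ≤ 0.0230 gives R_L ≥ R_th(1/0.0230 − 1) = 179.5 × 42.48 = 7.62 kΩ.

R_L(min) ≈ 7.62 kΩ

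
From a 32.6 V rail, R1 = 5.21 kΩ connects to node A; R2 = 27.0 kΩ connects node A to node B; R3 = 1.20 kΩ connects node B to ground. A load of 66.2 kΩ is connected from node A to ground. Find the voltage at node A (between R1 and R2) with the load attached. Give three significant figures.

Below node A the series string R2+R3 = 28.20 kΩ sits in parallel with the 66.2 kΩ load: 19.78 kΩ.
V_A = 32.6 × 19.78/(5.21 + 19.78) = 25.8 V.

V ≈ 25.8 V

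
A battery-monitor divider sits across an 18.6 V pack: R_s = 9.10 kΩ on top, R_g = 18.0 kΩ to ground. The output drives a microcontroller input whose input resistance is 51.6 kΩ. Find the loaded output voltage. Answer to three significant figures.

V_out ≈ 11.1 V

The load sits in parallel with R_g: R_g‖R_L = (18.0 × 51.6) / (18.0 + 51.6) = 13.34 kΩ.
V_out = 18.6 × 13.34 / (9.10 + 13.34) = 18.6 × 13.34/22.44 = 11.1 V.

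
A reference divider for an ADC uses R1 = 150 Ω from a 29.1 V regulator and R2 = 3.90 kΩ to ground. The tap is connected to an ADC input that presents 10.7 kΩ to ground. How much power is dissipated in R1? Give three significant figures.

P ≈ 14.0 mW

Total resistance from the source is R1 + (R2‖R_L) = 3008 Ω, so I = 29.1/3008 Ω = 9.673 mA.
P = I²·R1 = (9.673 mA)² × 150 Ω = 14.0 mW.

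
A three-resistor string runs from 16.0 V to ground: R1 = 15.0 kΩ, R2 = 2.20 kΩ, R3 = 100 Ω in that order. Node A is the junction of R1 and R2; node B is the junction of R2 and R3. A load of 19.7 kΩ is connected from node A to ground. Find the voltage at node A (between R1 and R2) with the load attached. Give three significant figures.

V ≈ 1.93 V

Below node A the series string R2+R3 = 2300 Ω sits in parallel with the 19700 Ω load: 2060 Ω.
V_A = 16.0 × 2060/(15000 + 2060) = 1.93 V.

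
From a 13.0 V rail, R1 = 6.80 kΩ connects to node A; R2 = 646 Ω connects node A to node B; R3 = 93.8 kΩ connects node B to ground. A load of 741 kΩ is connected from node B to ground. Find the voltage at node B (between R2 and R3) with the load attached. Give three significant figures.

At node B, R3 is in parallel with the load: R3‖R_L = 83260 Ω.
Below node A the resistance is R2 + (R3‖R_L) = 83910 Ω, so V_A = 13.0 × 83910/90710 = 12.03 V.
Then V_B = V_A × (R3‖R_L)/(R2 + R3‖R_L) = 12.03 × 83260/83910 = 11.9 V.

V ≈ 11.9 V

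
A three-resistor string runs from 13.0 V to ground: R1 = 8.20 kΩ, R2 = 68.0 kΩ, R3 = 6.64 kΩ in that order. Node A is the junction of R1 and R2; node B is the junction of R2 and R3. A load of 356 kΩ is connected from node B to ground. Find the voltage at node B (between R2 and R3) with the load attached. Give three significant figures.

V ≈ 1.02 V

At node B, R3 is in parallel with the load: R3‖R_L = 6.518 kΩ.
Below node A the resistance is R2 + (R3‖R_L) = 74.52 kΩ, so V_A = 13.0 × 74.52/82.72 = 11.71 V.
Then V_B = V_A × (R3‖R_L)/(R2 + R3‖R_L) = 11.71 × 6.518/74.52 = 1.02 V.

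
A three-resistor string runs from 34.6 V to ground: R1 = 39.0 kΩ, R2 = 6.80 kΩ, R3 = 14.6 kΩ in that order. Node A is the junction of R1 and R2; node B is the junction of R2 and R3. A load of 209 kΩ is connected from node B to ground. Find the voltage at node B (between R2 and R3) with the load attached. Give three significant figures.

At node B, R3 is in parallel with the load: R3‖R_L = 13.65 kΩ.
Below node A the resistance is R2 + (R3‖R_L) = 20.45 kΩ, so V_A = 34.6 × 20.45/59.45 = 11.90 V.
Then V_B = V_A × (R3‖R_L)/(R2 + R3‖R_L) = 11.90 × 13.65/20.45 = 7.94 V.

V ≈ 7.94 V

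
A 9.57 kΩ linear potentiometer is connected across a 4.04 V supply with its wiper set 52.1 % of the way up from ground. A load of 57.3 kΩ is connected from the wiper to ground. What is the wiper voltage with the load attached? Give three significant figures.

V ≈ 2.02 V

The wiper splits the pot into (1−α)R = 4.584 kΩ above and αR = 4.986 kΩ below.
Lower section ‖ load = 4.587 kΩ.
V_wiper = 4.04 × 4.587/(4.584 + 4.587) = 2.02 V.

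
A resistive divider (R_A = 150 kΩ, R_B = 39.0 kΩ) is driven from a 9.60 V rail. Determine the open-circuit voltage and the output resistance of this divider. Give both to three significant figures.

V_th is the open-circuit tap voltage: 9.60 × 39.0/(150 + 39.0) = 1.98 V.
With the supply zeroed, R_A and R_B appear in parallel from the tap: R_th = R_A‖R_B = (150 × 39.0)/189.0 = 31.0 kΩ.

V_th = 1.98 V, R_th = 31.0 kΩ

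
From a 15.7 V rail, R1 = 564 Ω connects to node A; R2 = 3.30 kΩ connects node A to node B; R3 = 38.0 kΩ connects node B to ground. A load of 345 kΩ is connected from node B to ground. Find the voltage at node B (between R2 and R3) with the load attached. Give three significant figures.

V ≈ 14.1 V

At node B, R3 is in parallel with the load: R3‖R_L = 34230 Ω.
Below node A the resistance is R2 + (R3‖R_L) = 37530 Ω, so V_A = 15.7 × 37530/38090 = 15.47 V.
Then V_B = V_A × (R3‖R_L)/(R2 + R3‖R_L) = 15.47 × 34230/37530 = 14.1 V.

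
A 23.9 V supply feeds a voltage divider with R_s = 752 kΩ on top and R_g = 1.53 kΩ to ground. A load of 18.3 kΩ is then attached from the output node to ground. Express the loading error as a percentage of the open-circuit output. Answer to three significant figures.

7.70 %

The divider's output (Thévenin) resistance is R_s‖R_g = 1.527 kΩ.
Fractional drop under load = R_th/(R_th + R_L) = 1.527 / (1.527 + 18.3) = 0.07701.
So the output falls by 7.70 %.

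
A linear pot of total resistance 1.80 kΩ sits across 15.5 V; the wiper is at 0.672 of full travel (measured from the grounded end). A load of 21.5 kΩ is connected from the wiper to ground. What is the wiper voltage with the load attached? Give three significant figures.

V ≈ 10.2 V

The wiper splits the pot into (1−α)R = 590.4 Ω above and αR = 1210 Ω below.
Lower section ‖ load = 1145 Ω.
V_wiper = 15.5 × 1145/(590.4 + 1145) = 10.2 V.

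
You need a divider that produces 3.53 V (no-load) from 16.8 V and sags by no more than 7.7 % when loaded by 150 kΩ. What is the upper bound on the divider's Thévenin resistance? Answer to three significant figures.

R_th ≤ 12.5 kΩ

Loading drop = R_th/(R_th + R_L) ≤ 0.0770, so R_th ≤ R_L · ε/(1−ε) = 150 kΩ × 0.0770/0.9230 = 12.5 kΩ.
(Any R1, R2 with R2/(R1+R2) = 0.210 and R1‖R2 ≤ 12.5 kΩ will meet the spec.)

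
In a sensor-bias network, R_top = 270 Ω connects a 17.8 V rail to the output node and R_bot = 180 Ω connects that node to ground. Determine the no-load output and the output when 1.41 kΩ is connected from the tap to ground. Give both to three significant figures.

Unloaded: 7.12 V; loaded: 6.61 V

Open-circuit: V = 17.8 × 180/(270 + 180) = 7.12 V.
With the load, R_bot becomes R_bot‖R_L = 159.6 Ω, so V = 17.8 × 159.6/429.6 = 6.61 V.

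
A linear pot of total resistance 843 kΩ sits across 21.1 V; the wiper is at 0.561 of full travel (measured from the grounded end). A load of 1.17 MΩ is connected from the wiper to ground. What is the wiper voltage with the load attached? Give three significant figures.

The wiper splits the pot into (1−α)R = 370.1 kΩ above and αR = 472.9 kΩ below.
Lower section ‖ load = 336.8 kΩ.
V_wiper = 21.1 × 336.8/(370.1 + 336.8) = 10.1 V.

V ≈ 10.1 V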